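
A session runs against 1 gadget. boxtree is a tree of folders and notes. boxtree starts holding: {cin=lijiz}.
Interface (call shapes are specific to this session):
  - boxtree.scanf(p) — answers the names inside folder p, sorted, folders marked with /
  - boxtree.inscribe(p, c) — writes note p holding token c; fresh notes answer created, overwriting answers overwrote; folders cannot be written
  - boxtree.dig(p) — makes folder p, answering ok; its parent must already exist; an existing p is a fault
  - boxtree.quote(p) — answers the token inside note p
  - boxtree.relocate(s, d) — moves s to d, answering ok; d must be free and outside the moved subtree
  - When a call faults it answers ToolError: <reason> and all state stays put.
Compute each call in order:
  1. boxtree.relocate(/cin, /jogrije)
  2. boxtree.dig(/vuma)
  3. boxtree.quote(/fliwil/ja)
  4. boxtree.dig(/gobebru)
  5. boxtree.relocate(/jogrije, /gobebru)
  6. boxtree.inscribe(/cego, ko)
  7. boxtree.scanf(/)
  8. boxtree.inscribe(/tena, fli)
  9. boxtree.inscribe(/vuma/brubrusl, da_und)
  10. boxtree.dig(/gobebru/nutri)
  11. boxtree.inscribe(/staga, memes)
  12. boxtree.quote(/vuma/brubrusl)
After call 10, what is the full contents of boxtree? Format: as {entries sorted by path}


Calling boxtree.relocate(s='/cin', d='/jogrije'), and observe ok.
I run boxtree.dig(p='/vuma'), and get ok.
I call boxtree.quote(p='/fliwil/ja'), and observe ToolError: not found.
Invoking boxtree.dig(p='/gobebru'), and see ok.
Calling boxtree.relocate(s='/jogrije', d='/gobebru'), giving ToolError: exists.
Next I call boxtree.inscribe(p='/cego', c='ko'), yielding created.
Using boxtree.scanf(p='/'), and observe [cego, gobebru/, jogrije, vuma/].
Now I run boxtree.inscribe(p='/tena', c='fli'), yielding created.
I call boxtree.inscribe(p='/vuma/brubrusl', c='da_und'), and observe created.
Now I run boxtree.dig(p='/gobebru/nutri'), — result: ok.
I try boxtree.inscribe(p='/staga', c='memes'), which returns created.
Now I run boxtree.quote(p='/vuma/brubrusl'), and see da_und.

Answer: {cego=ko, gobebru/, gobebru/nutri/, jogrije=lijiz, tena=fli, vuma/, vuma/brubrusl=da_und}


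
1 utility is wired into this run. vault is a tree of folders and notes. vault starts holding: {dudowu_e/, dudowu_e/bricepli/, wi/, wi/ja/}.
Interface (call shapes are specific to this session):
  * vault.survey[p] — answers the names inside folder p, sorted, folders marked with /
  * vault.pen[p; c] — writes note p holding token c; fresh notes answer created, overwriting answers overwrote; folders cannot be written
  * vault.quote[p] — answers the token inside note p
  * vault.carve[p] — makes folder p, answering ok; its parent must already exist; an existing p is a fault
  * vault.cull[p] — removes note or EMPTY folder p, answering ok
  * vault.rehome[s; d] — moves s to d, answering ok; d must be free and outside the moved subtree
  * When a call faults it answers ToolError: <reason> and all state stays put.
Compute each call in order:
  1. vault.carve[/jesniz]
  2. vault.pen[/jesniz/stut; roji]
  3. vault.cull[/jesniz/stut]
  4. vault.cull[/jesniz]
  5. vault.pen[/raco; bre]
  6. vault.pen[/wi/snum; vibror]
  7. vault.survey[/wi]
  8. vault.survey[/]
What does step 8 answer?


Answer: [dudowu_e/, raco, wi/]

Derivation:
CALL vault.carve[p='/jesniz']
RET  ok
CALL vault.pen[p='/jesniz/stut'; c='roji']
RET  created
CALL vault.cull[p='/jesniz/stut']
RET  ok
CALL vault.cull[p='/jesniz']
RET  ok
CALL vault.pen[p='/raco'; c='bre']
RET  created
CALL vault.pen[p='/wi/snum'; c='vibror']
RET  created
CALL vault.survey[p='/wi']
RET  [ja/, snum]
CALL vault.survey[p='/']
RET  [dudowu_e/, raco, wi/]


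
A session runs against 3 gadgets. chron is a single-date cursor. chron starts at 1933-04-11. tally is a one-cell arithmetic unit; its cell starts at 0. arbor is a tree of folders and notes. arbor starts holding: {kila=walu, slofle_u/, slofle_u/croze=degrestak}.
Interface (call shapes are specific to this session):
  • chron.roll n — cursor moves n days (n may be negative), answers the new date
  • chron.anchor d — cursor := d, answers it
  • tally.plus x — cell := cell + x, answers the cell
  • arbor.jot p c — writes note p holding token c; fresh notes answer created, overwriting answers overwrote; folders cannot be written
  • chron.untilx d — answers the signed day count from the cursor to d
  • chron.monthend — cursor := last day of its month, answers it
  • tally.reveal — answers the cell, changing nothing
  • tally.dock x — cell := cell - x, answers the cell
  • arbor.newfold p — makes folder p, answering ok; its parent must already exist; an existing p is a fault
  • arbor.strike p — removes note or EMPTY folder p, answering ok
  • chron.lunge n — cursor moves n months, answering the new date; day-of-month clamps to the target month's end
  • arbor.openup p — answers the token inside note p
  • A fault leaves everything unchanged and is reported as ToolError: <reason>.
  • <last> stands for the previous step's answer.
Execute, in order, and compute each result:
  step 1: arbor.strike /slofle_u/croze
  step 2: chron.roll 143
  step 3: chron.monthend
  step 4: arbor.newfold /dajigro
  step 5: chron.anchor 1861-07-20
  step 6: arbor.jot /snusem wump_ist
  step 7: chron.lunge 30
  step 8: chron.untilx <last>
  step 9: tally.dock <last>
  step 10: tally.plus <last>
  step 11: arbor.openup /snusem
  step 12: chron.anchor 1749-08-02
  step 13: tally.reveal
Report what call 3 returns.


-- arbor.strike(p→/slofle_u/croze) == ok
-- chron.roll(n→143) == 1933-09-01
-- chron.monthend() == 1933-09-30
-- arbor.newfold(p→/dajigro) == ok
-- chron.anchor(d→1861-07-20) == 1861-07-20
-- arbor.jot(p→/snusem, c→wump_ist) == created
-- chron.lunge(n→30) == 1864-01-20
-- chron.untilx(d→<last>) == 0
-- tally.dock(x→<last>) == 0
-- tally.plus(x→<last>) == 0
-- arbor.openup(p→/snusem) == wump_ist
-- chron.anchor(d→1749-08-02) == 1749-08-02
-- tally.reveal() == 0

Answer: 1933-09-30


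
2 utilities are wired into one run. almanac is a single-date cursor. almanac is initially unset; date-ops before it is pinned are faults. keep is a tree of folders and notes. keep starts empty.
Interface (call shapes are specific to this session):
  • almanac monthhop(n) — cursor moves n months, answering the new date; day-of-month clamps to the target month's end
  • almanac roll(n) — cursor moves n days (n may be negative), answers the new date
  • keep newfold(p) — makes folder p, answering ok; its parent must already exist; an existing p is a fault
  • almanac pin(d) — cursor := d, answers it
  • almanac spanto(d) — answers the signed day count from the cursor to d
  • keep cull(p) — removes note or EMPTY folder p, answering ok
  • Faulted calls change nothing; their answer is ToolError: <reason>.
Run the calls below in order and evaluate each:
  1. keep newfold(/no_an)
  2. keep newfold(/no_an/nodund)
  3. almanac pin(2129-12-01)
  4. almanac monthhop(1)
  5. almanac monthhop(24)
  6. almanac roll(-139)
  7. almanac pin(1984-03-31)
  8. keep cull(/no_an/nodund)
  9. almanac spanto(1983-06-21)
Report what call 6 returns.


Answer: 2131-08-15

Derivation:
==> keep newfold(p: /no_an)
<== ok
==> keep newfold(p: /no_an/nodund)
<== ok
==> almanac pin(d: 2129-12-01)
<== 2129-12-01
==> almanac monthhop(n: 1)
<== 2130-01-01
==> almanac monthhop(n: 24)
<== 2132-01-01
==> almanac roll(n: -139)
<== 2131-08-15
==> almanac pin(d: 1984-03-31)
<== 1984-03-31
==> keep cull(p: /no_an/nodund)
<== ok
==> almanac spanto(d: 1983-06-21)
<== -284


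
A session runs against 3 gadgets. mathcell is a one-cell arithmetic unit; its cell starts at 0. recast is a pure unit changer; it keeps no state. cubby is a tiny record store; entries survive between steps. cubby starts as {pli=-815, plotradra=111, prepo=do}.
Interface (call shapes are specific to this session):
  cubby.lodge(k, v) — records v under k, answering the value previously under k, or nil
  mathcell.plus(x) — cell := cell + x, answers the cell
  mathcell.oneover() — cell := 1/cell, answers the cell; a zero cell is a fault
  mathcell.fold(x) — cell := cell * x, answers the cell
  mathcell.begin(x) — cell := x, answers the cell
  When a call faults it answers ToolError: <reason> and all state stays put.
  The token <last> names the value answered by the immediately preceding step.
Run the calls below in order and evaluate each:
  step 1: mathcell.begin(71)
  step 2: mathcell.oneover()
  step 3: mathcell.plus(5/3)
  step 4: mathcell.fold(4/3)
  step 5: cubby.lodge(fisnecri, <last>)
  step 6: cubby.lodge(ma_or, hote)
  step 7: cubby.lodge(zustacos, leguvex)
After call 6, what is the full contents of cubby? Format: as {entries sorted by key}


Answer: {fisnecri=1432/639, ma_or=hote, pli=-815, plotradra=111, prepo=do}

Derivation:
Step: mathcell.begin[x=71]
Result: 71
Step: mathcell.oneover[]
Result: 1/71
Step: mathcell.plus[x=5/3]
Result: 358/213
Step: mathcell.fold[x=4/3]
Result: 1432/639
Step: cubby.lodge[k=fisnecri; v=<last>]
Result: nil
Step: cubby.lodge[k=ma_or; v=hote]
Result: nil
Step: cubby.lodge[k=zustacos; v=leguvex]
Result: nil


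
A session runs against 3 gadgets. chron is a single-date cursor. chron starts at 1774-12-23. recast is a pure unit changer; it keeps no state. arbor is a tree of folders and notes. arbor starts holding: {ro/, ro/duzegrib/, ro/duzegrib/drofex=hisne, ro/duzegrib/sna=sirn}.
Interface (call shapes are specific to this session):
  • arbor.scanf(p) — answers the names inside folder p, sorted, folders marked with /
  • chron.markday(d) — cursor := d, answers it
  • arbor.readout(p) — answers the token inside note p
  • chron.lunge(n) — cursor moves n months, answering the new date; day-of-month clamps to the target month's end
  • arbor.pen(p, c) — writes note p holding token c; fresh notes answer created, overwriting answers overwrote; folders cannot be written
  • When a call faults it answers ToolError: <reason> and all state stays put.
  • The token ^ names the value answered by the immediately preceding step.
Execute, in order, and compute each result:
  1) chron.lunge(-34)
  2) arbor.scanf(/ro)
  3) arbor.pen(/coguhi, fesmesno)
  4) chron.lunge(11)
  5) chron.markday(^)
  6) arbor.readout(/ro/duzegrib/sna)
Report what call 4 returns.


Answer: 1773-01-23

Derivation:
% 1. chron.lunge(-34) == 1772-02-23
% 2. arbor.scanf(/ro) == [duzegrib/]
% 3. arbor.pen(/coguhi, fesmesno) == created
% 4. chron.lunge(11) == 1773-01-23
% 5. chron.markday(^) == 1773-01-23
% 6. arbor.readout(/ro/duzegrib/sna) == sirn


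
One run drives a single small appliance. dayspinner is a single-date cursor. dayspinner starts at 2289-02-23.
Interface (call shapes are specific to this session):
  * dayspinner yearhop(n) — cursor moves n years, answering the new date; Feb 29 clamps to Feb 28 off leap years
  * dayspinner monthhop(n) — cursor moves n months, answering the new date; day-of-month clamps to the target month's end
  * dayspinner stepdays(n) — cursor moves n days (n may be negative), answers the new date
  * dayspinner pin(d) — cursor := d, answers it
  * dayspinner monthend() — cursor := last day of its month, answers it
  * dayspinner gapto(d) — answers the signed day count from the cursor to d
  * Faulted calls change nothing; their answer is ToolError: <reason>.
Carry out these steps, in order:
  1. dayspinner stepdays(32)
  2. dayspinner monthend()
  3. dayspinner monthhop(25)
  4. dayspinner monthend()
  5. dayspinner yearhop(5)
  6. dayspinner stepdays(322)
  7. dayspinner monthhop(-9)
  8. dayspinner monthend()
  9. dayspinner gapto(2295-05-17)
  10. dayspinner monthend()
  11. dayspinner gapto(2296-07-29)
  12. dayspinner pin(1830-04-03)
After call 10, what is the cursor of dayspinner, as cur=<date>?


Answer: cur=2296-06-30

Derivation:
-- 1. dayspinner stepdays(n: 32) : 2289-03-27
-- 2. dayspinner monthend() : 2289-03-31
-- 3. dayspinner monthhop(n: 25) : 2291-04-30
-- 4. dayspinner monthend() : 2291-04-30
-- 5. dayspinner yearhop(n: 5) : 2296-04-30
-- 6. dayspinner stepdays(n: 322) : 2297-03-18
-- 7. dayspinner monthhop(n: -9) : 2296-06-18
-- 8. dayspinner monthend() : 2296-06-30
-- 9. dayspinner gapto(d: 2295-05-17) : -410
-- 10. dayspinner monthend() : 2296-06-30
-- 11. dayspinner gapto(d: 2296-07-29) : 29
-- 12. dayspinner pin(d: 1830-04-03) : 1830-04-03


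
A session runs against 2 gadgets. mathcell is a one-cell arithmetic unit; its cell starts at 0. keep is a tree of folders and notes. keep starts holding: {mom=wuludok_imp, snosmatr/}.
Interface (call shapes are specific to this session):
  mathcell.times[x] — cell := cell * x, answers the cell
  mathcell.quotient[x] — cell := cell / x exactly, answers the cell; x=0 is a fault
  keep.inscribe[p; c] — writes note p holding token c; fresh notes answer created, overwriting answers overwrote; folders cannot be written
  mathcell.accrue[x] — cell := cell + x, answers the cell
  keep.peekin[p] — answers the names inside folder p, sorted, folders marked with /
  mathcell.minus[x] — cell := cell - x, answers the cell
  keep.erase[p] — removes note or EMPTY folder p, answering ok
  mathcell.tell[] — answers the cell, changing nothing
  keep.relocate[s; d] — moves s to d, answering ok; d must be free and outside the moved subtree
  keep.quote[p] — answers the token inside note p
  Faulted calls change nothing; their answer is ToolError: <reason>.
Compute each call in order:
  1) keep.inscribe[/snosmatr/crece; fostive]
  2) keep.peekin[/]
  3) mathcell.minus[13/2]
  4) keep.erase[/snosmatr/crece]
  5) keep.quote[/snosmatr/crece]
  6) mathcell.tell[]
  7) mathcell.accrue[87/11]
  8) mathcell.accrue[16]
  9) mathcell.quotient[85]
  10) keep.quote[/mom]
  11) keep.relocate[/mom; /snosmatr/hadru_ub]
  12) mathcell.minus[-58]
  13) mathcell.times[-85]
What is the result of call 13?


Answer: -108843/22

Derivation:
~$ keep.inscribe /snosmatr/crece fostive
= created
~$ keep.peekin /
= [mom, snosmatr/]
~$ mathcell.minus 13/2
= -13/2
~$ keep.erase /snosmatr/crece
= ok
~$ keep.quote /snosmatr/crece
= ToolError: not found
~$ mathcell.tell
= -13/2
~$ mathcell.accrue 87/11
= 31/22
~$ mathcell.accrue 16
= 383/22
~$ mathcell.quotient 85
= 383/1870
~$ keep.quote /mom
= wuludok_imp
~$ keep.relocate /mom /snosmatr/hadru_ub
= ok
~$ mathcell.minus -58
= 108843/1870
~$ mathcell.times -85
= -108843/22


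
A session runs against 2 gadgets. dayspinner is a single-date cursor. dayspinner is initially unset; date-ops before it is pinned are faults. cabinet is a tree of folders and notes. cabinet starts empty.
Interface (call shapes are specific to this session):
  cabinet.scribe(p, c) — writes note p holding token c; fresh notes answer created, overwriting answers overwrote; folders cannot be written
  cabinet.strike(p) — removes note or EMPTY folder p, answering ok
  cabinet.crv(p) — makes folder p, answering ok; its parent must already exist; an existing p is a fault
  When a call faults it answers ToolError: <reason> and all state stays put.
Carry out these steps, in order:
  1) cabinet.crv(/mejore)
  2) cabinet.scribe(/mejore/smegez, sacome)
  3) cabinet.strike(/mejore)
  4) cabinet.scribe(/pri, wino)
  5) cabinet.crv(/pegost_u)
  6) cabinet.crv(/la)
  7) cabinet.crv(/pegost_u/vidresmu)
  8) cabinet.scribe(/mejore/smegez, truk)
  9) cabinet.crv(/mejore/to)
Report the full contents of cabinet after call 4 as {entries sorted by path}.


Answer: {mejore/, mejore/smegez=sacome, pri=wino}

Derivation:
;; cabinet.crv(/mejore) ~> ok
;; cabinet.scribe(/mejore/smegez, sacome) ~> created
;; cabinet.strike(/mejore) ~> ToolError: not empty
;; cabinet.scribe(/pri, wino) ~> created
;; cabinet.crv(/pegost_u) ~> ok
;; cabinet.crv(/la) ~> ok
;; cabinet.crv(/pegost_u/vidresmu) ~> ok
;; cabinet.scribe(/mejore/smegez, truk) ~> overwrote
;; cabinet.crv(/mejore/to) ~> ok


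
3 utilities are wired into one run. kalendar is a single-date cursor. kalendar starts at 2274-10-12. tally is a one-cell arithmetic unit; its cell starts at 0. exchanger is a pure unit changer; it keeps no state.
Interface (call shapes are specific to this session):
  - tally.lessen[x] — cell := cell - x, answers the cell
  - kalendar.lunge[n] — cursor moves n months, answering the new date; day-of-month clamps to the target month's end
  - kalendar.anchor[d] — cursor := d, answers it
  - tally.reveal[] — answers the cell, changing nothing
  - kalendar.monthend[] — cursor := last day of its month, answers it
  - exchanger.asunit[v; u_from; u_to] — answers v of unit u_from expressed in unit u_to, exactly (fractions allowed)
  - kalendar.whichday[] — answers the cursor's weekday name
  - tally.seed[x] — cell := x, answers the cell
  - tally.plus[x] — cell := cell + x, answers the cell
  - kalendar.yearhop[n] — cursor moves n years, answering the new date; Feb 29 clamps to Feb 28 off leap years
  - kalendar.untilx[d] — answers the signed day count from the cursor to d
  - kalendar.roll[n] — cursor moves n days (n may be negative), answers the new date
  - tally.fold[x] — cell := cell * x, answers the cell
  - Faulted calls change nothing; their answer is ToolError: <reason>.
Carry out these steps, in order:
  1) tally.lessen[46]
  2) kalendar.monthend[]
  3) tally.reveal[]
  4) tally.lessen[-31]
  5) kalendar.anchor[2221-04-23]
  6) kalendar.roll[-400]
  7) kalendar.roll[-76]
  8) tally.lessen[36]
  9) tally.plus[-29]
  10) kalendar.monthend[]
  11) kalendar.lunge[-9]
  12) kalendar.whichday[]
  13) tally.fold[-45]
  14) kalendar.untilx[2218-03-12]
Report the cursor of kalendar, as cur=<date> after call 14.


Answer: cur=2219-04-30

Derivation:
-- 1. tally.lessen(x: 46) ~> -46
-- 2. kalendar.monthend() ~> 2274-10-31
-- 3. tally.reveal() ~> -46
-- 4. tally.lessen(x: -31) ~> -15
-- 5. kalendar.anchor(d: 2221-04-23) ~> 2221-04-23
-- 6. kalendar.roll(n: -400) ~> 2220-03-19
-- 7. kalendar.roll(n: -76) ~> 2220-01-03
-- 8. tally.lessen(x: 36) ~> -51
-- 9. tally.plus(x: -29) ~> -80
-- 10. kalendar.monthend() ~> 2220-01-31
-- 11. kalendar.lunge(n: -9) ~> 2219-04-30
-- 12. kalendar.whichday() ~> Friday
-- 13. tally.fold(x: -45) ~> 3600
-- 14. kalendar.untilx(d: 2218-03-12) ~> -414


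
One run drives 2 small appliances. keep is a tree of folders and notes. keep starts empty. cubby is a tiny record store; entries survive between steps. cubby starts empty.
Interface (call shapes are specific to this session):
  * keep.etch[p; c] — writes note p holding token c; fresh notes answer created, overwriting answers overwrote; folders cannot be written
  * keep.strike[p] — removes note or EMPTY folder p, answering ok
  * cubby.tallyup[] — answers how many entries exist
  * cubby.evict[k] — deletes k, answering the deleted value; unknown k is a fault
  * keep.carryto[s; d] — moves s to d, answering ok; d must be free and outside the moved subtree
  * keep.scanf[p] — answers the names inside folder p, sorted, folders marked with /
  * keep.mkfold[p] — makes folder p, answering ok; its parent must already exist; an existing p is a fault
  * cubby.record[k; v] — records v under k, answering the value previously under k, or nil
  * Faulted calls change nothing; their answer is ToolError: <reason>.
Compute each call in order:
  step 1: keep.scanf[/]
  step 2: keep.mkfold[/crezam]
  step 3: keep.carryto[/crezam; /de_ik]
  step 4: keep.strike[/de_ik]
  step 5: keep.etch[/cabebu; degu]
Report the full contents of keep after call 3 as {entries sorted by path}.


Answer: {de_ik/}

Derivation:
! 1. scanf(p→/) == []
! 2. mkfold(p→/crezam) == ok
! 3. carryto(s→/crezam, d→/de_ik) == ok
! 4. strike(p→/de_ik) == ok
! 5. etch(p→/cabebu, c→degu) == created


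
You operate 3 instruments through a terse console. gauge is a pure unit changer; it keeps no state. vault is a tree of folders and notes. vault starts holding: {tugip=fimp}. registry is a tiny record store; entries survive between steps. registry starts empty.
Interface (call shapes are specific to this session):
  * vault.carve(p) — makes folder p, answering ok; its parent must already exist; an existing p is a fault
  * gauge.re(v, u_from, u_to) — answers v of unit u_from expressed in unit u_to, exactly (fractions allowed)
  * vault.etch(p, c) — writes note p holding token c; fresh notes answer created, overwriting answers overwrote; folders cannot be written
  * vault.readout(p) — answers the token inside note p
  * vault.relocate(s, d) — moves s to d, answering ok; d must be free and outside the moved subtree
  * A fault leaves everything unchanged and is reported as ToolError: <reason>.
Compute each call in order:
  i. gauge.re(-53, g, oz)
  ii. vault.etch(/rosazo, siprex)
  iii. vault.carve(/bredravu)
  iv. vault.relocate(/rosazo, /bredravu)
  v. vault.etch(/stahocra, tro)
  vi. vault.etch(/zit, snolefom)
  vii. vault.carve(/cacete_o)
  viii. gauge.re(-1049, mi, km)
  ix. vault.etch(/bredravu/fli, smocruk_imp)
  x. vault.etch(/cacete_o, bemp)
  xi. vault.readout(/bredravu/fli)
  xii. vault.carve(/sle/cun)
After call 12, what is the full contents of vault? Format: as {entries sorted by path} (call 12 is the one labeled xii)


Answer: {bredravu/, bredravu/fli=smocruk_imp, cacete_o/, rosazo=siprex, stahocra=tro, tugip=fimp, zit=snolefom}

Derivation:
→ gauge.re(v→-53, u_from→g, u_to→oz)
← -84800000/45359237
→ vault.etch(p→/rosazo, c→siprex)
← created
→ vault.carve(p→/bredravu)
← ok
→ vault.relocate(s→/rosazo, d→/bredravu)
← ToolError: exists
→ vault.etch(p→/stahocra, c→tro)
← created
→ vault.etch(p→/zit, c→snolefom)
← created
→ vault.carve(p→/cacete_o)
← ok
→ gauge.re(v→-1049, u_from→mi, u_to→km)
← -26378154/15625
→ vault.etch(p→/bredravu/fli, c→smocruk_imp)
← created
→ vault.etch(p→/cacete_o, c→bemp)
← ToolError: is a directory
→ vault.readout(p→/bredravu/fli)
← smocruk_imp
→ vault.carve(p→/sle/cun)
← ToolError: no parent


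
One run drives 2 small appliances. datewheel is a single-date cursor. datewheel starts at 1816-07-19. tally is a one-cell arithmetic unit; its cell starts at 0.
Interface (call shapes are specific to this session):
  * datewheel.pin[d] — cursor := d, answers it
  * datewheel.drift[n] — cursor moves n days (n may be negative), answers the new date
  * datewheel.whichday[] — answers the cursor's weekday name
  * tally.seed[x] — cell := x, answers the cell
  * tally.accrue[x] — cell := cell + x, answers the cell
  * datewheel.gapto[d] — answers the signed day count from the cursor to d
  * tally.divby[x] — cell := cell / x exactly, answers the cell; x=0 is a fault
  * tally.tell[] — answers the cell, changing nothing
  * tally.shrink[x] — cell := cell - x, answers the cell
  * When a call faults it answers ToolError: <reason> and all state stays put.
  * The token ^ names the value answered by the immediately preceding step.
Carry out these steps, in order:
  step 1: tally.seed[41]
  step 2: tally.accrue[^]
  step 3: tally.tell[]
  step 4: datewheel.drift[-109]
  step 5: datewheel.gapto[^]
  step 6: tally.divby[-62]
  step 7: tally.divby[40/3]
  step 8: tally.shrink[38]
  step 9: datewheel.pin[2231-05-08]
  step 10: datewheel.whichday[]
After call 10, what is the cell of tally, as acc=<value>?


-> seed(x→41)
<- 41
-> accrue(x→^)
<- 82
-> tell()
<- 82
-> drift(n→-109)
<- 1816-04-01
-> gapto(d→^)
<- 0
-> divby(x→-62)
<- -41/31
-> divby(x→40/3)
<- -123/1240
-> shrink(x→38)
<- -47243/1240
-> pin(d→2231-05-08)
<- 2231-05-08
-> whichday()
<- Sunday

Answer: acc=-47243/1240


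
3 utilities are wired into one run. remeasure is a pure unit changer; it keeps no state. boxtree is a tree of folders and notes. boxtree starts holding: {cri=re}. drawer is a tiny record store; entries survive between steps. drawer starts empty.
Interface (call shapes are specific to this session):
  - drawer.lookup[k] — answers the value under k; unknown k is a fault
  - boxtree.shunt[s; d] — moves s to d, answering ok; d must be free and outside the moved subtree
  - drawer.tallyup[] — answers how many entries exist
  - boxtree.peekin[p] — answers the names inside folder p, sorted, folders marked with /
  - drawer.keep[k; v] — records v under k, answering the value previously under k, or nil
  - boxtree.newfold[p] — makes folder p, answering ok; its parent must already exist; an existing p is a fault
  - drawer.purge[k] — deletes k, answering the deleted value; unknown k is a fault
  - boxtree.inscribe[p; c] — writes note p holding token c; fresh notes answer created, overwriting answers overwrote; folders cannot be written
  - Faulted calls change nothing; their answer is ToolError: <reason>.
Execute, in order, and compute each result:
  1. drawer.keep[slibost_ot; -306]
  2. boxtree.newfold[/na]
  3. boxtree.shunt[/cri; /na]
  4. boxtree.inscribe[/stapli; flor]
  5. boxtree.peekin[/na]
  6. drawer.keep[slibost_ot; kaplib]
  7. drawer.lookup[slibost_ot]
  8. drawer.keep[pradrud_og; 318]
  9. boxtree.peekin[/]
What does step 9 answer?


-> keep(slibost_ot, -306)
<- nil
-> newfold(/na)
<- ok
-> shunt(/cri, /na)
<- ToolError: exists
-> inscribe(/stapli, flor)
<- created
-> peekin(/na)
<- []
-> keep(slibost_ot, kaplib)
<- -306
-> lookup(slibost_ot)
<- kaplib
-> keep(pradrud_og, 318)
<- nil
-> peekin(/)
<- [cri, na/, stapli]

Answer: [cri, na/, stapli]


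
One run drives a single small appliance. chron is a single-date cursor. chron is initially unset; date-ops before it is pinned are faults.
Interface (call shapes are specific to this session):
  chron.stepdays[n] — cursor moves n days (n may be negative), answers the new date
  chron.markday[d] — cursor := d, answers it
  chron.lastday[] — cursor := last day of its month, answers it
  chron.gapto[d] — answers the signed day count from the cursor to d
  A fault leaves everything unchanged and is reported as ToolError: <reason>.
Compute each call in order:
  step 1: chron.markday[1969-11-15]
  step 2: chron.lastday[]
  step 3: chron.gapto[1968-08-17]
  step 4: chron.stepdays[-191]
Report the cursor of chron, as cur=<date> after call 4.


Answer: cur=1969-05-23

Derivation:
$ chron.markday d: 1969-11-15
  1969-11-15
$ chron.lastday
  1969-11-30
$ chron.gapto d: 1968-08-17
  -470
$ chron.stepdays n: -191
  1969-05-23


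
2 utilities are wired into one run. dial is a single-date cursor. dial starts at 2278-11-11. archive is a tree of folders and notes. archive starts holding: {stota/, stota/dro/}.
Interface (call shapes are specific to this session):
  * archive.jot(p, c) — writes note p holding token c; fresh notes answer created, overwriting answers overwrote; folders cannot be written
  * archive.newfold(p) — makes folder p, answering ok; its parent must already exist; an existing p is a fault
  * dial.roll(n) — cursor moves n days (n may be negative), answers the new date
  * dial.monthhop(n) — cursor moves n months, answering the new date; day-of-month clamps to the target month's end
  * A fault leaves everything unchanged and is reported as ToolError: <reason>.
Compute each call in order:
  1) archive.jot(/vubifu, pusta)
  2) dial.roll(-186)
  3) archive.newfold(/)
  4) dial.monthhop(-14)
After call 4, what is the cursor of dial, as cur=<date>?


Answer: cur=2277-03-09

Derivation:
·→ archive.jot(/vubifu, pusta)
·← created
·→ dial.roll(-186)
·← 2278-05-09
·→ archive.newfold(/)
·← ToolError: exists
·→ dial.monthhop(-14)
·← 2277-03-09


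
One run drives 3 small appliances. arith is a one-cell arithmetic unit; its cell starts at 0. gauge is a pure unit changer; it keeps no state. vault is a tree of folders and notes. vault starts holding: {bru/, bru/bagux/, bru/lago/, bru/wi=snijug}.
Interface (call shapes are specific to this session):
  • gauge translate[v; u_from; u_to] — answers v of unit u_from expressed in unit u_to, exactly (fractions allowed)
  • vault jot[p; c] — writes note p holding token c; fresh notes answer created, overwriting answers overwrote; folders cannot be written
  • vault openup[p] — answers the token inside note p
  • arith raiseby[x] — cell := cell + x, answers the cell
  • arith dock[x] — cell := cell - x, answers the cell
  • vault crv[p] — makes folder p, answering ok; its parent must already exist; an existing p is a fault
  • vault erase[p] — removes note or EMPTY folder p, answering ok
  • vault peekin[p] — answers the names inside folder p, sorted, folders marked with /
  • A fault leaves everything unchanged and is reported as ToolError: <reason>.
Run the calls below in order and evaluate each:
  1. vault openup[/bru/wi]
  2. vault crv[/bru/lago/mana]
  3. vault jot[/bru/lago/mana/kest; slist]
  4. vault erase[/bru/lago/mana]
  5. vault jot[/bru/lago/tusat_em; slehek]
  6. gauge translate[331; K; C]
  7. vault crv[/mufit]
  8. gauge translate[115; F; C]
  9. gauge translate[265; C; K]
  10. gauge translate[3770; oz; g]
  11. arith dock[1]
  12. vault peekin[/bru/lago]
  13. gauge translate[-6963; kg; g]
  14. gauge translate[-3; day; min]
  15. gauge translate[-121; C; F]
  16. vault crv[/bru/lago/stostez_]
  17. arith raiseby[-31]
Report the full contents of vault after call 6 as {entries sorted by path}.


Answer: {bru/, bru/bagux/, bru/lago/, bru/lago/mana/, bru/lago/mana/kest=slist, bru/lago/tusat_em=slehek, bru/wi=snijug}

Derivation:
% vault openup p='/bru/wi'
  snijug
% vault crv p='/bru/lago/mana'
  ok
% vault jot p='/bru/lago/mana/kest' c='slist'
  created
% vault erase p='/bru/lago/mana'
  ToolError: not empty
% vault jot p='/bru/lago/tusat_em' c='slehek'
  created
% gauge translate v='331' u_from='K' u_to='C'
  1157/20
% vault crv p='/mufit'
  ok
% gauge translate v='115' u_from='F' u_to='C'
  415/9
% gauge translate v='265' u_from='C' u_to='K'
  10763/20
% gauge translate v='3770' u_from='oz' u_to='g'
  17100432349/160000
% arith dock x='1'
  -1
% vault peekin p='/bru/lago'
  [mana/, tusat_em]
% gauge translate v='-6963' u_from='kg' u_to='g'
  -6963000
% gauge translate v='-3' u_from='day' u_to='min'
  -4320
% gauge translate v='-121' u_from='C' u_to='F'
  -929/5
% vault crv p='/bru/lago/stostez_'
  ok
% arith raiseby x='-31'
  -32


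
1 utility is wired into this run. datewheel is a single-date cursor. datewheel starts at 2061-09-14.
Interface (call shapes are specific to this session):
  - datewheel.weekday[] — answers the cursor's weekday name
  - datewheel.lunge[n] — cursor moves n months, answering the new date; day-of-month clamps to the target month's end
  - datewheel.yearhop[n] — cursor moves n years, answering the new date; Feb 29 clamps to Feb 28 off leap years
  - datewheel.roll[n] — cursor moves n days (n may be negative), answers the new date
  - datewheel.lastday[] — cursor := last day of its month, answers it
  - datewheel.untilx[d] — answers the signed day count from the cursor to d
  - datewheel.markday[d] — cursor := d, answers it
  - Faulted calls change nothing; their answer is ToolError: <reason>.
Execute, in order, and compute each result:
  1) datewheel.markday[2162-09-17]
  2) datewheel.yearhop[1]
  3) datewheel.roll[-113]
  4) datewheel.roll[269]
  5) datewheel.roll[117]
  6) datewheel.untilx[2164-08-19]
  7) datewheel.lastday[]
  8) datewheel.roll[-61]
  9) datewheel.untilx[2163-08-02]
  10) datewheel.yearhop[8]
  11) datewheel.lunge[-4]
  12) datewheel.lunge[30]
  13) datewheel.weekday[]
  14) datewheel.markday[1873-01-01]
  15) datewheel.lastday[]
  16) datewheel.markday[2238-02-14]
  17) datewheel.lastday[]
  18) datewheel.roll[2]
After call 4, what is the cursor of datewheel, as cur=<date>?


Answer: cur=2164-02-20

Derivation:
>>> markday d→2162-09-17
= 2162-09-17
>>> yearhop n→1
= 2163-09-17
>>> roll n→-113
= 2163-05-27
>>> roll n→269
= 2164-02-20
>>> roll n→117
= 2164-06-16
>>> untilx d→2164-08-19
= 64
>>> lastday
= 2164-06-30
>>> roll n→-61
= 2164-04-30
>>> untilx d→2163-08-02
= -272
>>> yearhop n→8
= 2172-04-30
>>> lunge n→-4
= 2171-12-30
>>> lunge n→30
= 2174-06-30
>>> weekday
= Thursday
>>> markday d→1873-01-01
= 1873-01-01
>>> lastday
= 1873-01-31
>>> markday d→2238-02-14
= 2238-02-14
>>> lastday
= 2238-02-28
>>> roll n→2
= 2238-03-02


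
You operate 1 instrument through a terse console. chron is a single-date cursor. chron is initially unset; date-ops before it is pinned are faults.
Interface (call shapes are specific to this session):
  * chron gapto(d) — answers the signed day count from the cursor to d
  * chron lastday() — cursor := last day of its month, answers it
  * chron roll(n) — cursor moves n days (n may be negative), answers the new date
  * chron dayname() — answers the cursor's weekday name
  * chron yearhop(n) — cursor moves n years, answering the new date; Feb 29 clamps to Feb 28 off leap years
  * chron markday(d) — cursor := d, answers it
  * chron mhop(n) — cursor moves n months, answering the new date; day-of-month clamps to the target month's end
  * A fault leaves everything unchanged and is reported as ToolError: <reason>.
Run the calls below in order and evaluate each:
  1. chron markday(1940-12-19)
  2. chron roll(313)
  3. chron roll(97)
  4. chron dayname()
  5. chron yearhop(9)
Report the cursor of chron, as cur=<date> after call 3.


Answer: cur=1942-02-02

Derivation:
;; 1. chron markday(d: 1940-12-19) => 1940-12-19
;; 2. chron roll(n: 313) => 1941-10-28
;; 3. chron roll(n: 97) => 1942-02-02
;; 4. chron dayname() => Monday
;; 5. chron yearhop(n: 9) => 1951-02-02


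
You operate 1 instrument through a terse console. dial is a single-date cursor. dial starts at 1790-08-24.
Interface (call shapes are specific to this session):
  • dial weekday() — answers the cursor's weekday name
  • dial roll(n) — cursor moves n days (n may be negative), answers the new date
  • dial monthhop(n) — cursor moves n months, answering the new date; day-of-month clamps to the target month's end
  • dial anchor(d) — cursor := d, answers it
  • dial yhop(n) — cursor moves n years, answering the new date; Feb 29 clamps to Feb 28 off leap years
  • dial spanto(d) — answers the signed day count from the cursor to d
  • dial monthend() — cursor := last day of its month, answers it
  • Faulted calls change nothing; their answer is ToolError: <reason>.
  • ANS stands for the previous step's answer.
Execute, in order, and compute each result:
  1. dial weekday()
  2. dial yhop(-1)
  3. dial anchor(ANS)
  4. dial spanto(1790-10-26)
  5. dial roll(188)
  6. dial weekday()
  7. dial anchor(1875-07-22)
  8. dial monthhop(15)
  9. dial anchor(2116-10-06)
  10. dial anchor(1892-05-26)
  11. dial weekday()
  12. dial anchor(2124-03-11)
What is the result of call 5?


Answer: 1790-02-28

Derivation:
$ dial weekday
[out] Tuesday
$ dial yhop -1
[out] 1789-08-24
$ dial anchor ANS
[out] 1789-08-24
$ dial spanto 1790-10-26
[out] 428
$ dial roll 188
[out] 1790-02-28
$ dial weekday
[out] Sunday
$ dial anchor 1875-07-22
[out] 1875-07-22
$ dial monthhop 15
[out] 1876-10-22
$ dial anchor 2116-10-06
[out] 2116-10-06
$ dial anchor 1892-05-26
[out] 1892-05-26
$ dial weekday
[out] Thursday
$ dial anchor 2124-03-11
[out] 2124-03-11


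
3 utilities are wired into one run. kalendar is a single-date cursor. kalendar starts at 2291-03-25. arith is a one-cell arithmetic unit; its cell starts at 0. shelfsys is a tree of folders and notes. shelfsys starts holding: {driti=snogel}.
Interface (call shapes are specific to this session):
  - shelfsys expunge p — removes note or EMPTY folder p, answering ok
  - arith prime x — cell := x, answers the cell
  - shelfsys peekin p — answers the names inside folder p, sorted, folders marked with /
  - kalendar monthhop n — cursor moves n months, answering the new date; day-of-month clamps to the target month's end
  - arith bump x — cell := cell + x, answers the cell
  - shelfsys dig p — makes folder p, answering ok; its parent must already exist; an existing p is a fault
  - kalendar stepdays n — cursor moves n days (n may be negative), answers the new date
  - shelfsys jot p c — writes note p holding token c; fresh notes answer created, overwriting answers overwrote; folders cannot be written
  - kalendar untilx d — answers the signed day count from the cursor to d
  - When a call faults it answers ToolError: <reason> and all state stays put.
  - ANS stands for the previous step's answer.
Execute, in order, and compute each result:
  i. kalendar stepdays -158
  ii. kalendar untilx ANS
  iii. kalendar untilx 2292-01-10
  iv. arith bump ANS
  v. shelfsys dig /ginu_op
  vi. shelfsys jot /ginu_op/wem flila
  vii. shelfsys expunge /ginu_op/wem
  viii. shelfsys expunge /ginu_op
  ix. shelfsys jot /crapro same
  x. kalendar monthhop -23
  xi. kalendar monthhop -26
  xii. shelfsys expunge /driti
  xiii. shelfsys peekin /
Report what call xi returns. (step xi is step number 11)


Answer: 2286-09-18

Derivation:
~$ kalendar stepdays n='-158'
= 2290-10-18
~$ kalendar untilx d='ANS'
= 0
~$ kalendar untilx d='2292-01-10'
= 449
~$ arith bump x='ANS'
= 449
~$ shelfsys dig p='/ginu_op'
= ok
~$ shelfsys jot p='/ginu_op/wem' c='flila'
= created
~$ shelfsys expunge p='/ginu_op/wem'
= ok
~$ shelfsys expunge p='/ginu_op'
= ok
~$ shelfsys jot p='/crapro' c='same'
= created
~$ kalendar monthhop n='-23'
= 2288-11-18
~$ kalendar monthhop n='-26'
= 2286-09-18
~$ shelfsys expunge p='/driti'
= ok
~$ shelfsys peekin p='/'
= [crapro]


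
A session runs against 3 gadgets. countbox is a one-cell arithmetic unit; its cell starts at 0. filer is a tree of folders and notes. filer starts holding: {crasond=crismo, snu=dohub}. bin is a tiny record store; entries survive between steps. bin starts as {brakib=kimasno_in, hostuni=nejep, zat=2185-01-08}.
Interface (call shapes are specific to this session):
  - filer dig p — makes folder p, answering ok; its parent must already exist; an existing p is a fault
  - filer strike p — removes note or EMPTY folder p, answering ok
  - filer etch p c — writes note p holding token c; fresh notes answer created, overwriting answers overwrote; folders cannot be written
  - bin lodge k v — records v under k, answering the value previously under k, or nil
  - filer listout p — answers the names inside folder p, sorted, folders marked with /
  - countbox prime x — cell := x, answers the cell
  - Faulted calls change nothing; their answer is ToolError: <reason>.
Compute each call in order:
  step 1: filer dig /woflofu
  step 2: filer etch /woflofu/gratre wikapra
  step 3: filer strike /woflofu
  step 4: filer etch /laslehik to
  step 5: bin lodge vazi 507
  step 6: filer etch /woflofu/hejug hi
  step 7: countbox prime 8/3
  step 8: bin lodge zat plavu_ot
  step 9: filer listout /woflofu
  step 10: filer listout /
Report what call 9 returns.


Answer: [gratre, hejug]

Derivation:
! 1. filer dig(p='/woflofu') : ok
! 2. filer etch(p='/woflofu/gratre', c='wikapra') : created
! 3. filer strike(p='/woflofu') : ToolError: not empty
! 4. filer etch(p='/laslehik', c='to') : created
! 5. bin lodge(k='vazi', v='507') : nil
! 6. filer etch(p='/woflofu/hejug', c='hi') : created
! 7. countbox prime(x='8/3') : 8/3
! 8. bin lodge(k='zat', v='plavu_ot') : 2185-01-08
! 9. filer listout(p='/woflofu') : [gratre, hejug]
! 10. filer listout(p='/') : [crasond, laslehik, snu, woflofu/]


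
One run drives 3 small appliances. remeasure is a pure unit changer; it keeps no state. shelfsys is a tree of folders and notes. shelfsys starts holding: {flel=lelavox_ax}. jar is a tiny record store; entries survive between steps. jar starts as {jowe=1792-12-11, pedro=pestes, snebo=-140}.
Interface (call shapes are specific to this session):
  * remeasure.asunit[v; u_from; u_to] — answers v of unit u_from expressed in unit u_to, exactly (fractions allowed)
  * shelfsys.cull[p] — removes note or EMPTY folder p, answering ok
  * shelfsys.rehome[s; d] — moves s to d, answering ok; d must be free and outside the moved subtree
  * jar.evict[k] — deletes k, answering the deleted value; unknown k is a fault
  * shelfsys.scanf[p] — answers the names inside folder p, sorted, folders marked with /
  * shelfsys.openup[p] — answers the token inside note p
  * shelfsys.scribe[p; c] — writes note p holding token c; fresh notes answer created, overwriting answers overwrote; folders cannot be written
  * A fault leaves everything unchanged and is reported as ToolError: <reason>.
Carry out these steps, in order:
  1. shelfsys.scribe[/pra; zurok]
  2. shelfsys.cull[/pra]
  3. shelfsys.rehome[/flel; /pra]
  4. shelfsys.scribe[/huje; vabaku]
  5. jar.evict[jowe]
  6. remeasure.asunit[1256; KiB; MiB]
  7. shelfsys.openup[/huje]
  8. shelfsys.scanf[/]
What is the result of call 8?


Answer: [huje, pra]

Derivation:
// 1. shelfsys.scribe(p→/pra, c→zurok) : created
// 2. shelfsys.cull(p→/pra) : ok
// 3. shelfsys.rehome(s→/flel, d→/pra) : ok
// 4. shelfsys.scribe(p→/huje, c→vabaku) : created
// 5. jar.evict(k→jowe) : 1792-12-11
// 6. remeasure.asunit(v→1256, u_from→KiB, u_to→MiB) : 157/128
// 7. shelfsys.openup(p→/huje) : vabaku
// 8. shelfsys.scanf(p→/) : [huje, pra]
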